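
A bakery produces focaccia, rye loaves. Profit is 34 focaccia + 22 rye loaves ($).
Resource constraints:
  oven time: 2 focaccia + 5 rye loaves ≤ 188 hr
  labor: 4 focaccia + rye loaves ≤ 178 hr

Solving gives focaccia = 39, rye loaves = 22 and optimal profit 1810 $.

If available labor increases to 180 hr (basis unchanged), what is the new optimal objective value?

1824

Check each constraint at x*: oven time 188/188 (tight); labor 178/178 (tight).
Dual feasibility on the basic columns requires 2·y_oven time + 4·y_labor = 34, 5·y_oven time + 1·y_labor = 22.
→ y_oven time = 3 and y_labor = 7.
Δz = y_labor·Δb = 7 × (2) = 14, so new z* = 1810 + 14 = 1824.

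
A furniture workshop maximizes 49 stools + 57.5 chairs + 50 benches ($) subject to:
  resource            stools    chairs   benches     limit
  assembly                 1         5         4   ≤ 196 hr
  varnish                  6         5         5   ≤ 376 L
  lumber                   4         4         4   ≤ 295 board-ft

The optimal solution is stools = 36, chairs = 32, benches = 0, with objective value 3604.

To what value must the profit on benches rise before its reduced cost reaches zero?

53.5

Binding: assembly and varnish. Non-binding: lumber (23 unused).
Slack constraints have shadow price 0 (complementary slackness).
From A_Bᵀ y = c: 1·y_assembly + 6·y_varnish = 49; 5·y_assembly + 5·y_varnish = 57.5.
This yields shadow prices y_assembly = 4, y_varnish = 7.5.
benches enters the basis when its profit ≥ yᵀa₃ = 4·4 + 7.5·5 = 53.5.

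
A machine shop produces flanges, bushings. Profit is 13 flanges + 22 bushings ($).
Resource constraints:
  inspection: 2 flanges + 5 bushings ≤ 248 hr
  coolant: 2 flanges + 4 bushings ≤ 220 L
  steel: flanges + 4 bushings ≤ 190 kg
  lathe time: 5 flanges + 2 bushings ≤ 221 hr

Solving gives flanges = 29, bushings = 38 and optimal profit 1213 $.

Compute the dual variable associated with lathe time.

1

At the optimum: inspection uses 248 of 248 (binding); coolant uses 210 of 220 (slack = 10); steel uses 181 of 190 (slack = 9); lathe time uses 221 of 221 (binding).
Since coolant, steel are not tight, their duals are 0.
Dual feasibility on the basic columns requires 2·y_inspection + 5·y_lathe time = 13, 5·y_inspection + 2·y_lathe time = 22.
Solving: y_inspection = 4, y_lathe time = 1.
Shadow price of lathe time = 1.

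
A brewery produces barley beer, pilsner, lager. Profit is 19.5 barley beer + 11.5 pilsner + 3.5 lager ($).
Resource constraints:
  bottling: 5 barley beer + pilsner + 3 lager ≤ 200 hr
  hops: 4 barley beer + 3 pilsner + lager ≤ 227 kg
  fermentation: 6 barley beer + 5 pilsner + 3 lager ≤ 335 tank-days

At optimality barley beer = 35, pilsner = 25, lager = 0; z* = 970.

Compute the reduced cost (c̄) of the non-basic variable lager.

-7

Binding: bottling and fermentation. Non-binding: hops (12 unused).
Since hops is not tight, its dual is 0.
Dual feasibility on the basic columns requires 5·y_bottling + 6·y_fermentation = 19.5, 1·y_bottling + 5·y_fermentation = 11.5.
→ y_bottling = 1.5 and y_fermentation = 2.
Reduced cost of lager: c₃ − yᵀa₃ = 3.5 − (1.5·3 + 2·3) = 3.5 − 10.5 = -7.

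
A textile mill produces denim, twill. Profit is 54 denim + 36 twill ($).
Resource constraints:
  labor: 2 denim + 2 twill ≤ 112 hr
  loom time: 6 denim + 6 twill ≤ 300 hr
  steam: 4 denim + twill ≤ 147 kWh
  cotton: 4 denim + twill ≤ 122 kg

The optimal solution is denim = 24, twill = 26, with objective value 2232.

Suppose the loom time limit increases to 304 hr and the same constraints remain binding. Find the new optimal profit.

2252

At the optimum: labor uses 100 of 112 (slack = 12); loom time uses 300 of 300 (binding); steam uses 122 of 147 (slack = 25); cotton uses 122 of 122 (binding).
Slack constraints have shadow price 0 (complementary slackness).
From A_Bᵀ y = c: 6·y_loom time + 4·y_cotton = 54; 6·y_loom time + 1·y_cotton = 36.
Solving: y_loom time = 5, y_cotton = 6.
Δz = y_loom time·Δb = 5 × (4) = 20, so new z* = 2232 + 20 = 2252.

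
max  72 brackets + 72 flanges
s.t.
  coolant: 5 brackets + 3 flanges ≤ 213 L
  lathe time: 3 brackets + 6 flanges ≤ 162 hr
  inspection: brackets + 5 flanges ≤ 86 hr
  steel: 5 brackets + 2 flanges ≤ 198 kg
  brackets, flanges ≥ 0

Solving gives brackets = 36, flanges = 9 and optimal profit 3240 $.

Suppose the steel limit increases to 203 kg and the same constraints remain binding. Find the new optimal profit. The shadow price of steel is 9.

Δb = 5, so new z* = 3240 + (9)·(5) = 3240 + 45 = 3285.

3285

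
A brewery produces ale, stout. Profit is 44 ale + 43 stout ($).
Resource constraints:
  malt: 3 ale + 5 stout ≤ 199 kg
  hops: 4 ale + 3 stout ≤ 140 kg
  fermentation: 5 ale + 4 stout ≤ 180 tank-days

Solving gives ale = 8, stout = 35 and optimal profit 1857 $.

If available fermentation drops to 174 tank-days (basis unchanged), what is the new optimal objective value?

Check each constraint at x*: malt 199/199 (tight); hops 137/140 (slack 3); fermentation 180/180 (tight).
Slack constraints have shadow price 0 (complementary slackness).
From A_Bᵀ y = c: 3·y_malt + 5·y_fermentation = 44; 5·y_malt + 4·y_fermentation = 43.
This yields shadow prices y_malt = 3, y_fermentation = 7.
Δz = y_fermentation·Δb = 7 × (-6) = -42, so new z* = 1857 − 42 = 1815.

1815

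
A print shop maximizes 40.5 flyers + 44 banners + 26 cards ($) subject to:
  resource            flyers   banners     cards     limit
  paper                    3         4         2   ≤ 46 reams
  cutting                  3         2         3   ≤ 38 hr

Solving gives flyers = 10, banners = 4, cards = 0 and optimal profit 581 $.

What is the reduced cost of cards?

Check each constraint at x*: paper 46/46 (tight); cutting 38/38 (tight).
Dual feasibility on the basic columns requires 3·y_paper + 3·y_cutting = 40.5, 4·y_paper + 2·y_cutting = 44.
Solving: y_paper = 8.5, y_cutting = 5.
Reduced cost of cards: c₃ − yᵀa₃ = 26 − (8.5·2 + 5·3) = 26 − 32 = -6.

-6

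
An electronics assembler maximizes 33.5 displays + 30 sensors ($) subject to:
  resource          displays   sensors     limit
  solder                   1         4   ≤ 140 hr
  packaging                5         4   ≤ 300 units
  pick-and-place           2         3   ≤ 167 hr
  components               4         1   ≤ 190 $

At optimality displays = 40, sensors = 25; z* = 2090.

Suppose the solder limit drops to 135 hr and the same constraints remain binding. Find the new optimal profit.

2085

At the optimum: solder uses 140 of 140 (binding); packaging uses 300 of 300 (binding); pick-and-place uses 155 of 167 (slack = 12); components uses 185 of 190 (slack = 5).
Slack constraints have shadow price 0 (complementary slackness).
Dual feasibility on the basic columns requires 1·y_solder + 5·y_packaging = 33.5, 4·y_solder + 4·y_packaging = 30.
Solving: y_solder = 1, y_packaging = 6.5.
Δz = y_solder·Δb = 1 × (-5) = -5, so new z* = 2090 − 5 = 2085.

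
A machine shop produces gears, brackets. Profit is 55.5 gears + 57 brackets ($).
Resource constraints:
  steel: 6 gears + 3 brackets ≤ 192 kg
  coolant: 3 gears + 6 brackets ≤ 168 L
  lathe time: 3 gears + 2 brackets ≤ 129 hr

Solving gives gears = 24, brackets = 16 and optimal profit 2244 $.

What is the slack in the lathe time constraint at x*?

lathe time used = 3·24 + 2·16 = 104; slack = 129 − 104 = 25.

25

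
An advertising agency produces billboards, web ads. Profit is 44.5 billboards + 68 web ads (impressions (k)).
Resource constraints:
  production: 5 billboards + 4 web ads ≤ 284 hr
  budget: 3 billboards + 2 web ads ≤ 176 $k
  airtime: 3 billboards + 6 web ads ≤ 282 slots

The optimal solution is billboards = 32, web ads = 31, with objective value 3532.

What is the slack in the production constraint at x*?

0

production used = 5·32 + 4·31 = 284; slack = 284 − 284 = 0.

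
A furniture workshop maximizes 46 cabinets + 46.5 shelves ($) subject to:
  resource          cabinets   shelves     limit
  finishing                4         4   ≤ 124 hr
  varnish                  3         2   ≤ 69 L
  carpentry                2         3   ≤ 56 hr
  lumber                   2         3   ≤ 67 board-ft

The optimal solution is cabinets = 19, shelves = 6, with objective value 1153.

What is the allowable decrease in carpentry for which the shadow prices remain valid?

Binding constraints: varnish, carpentry. The basis is B = [[3,2],[2,3]] with det 5.
Per unit decrease in carpentry, x* moves by d = (0.4, -0.6).
The basis stays optimal until shelves reaches 0; allowable decrease = 10 hr.

10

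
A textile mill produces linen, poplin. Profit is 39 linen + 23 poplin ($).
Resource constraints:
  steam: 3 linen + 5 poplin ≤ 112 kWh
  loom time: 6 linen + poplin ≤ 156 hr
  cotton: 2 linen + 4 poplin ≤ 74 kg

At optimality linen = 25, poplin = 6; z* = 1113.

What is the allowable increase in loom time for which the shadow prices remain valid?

Binding constraints: loom time, cotton. The basis is B = [[6,1],[2,4]] with det 22.
Per unit increase in loom time, x* moves by d = (0.1818, -0.0909).
The basis stays optimal until poplin reaches 0; allowable increase = 66 hr.

66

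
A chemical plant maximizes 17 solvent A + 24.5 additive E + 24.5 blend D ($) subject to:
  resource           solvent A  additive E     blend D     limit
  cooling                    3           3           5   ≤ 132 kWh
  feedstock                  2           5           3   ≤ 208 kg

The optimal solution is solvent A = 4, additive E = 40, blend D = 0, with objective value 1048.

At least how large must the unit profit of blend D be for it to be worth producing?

At the optimum: cooling uses 132 of 132 (binding); feedstock uses 208 of 208 (binding).
Dual feasibility on the basic columns requires 3·y_cooling + 2·y_feedstock = 17, 3·y_cooling + 5·y_feedstock = 24.5.
→ y_cooling = 4 and y_feedstock = 2.5.
blend D enters the basis when its profit ≥ yᵀa₃ = 4·5 + 2.5·3 = 27.5.

27.5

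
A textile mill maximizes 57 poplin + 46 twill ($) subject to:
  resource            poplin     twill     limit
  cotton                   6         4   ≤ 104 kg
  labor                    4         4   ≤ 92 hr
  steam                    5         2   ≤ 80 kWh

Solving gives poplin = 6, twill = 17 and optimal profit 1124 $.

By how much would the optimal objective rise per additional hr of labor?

6

Binding: cotton and labor. Non-binding: steam (16 unused).
Since steam is not tight, its dual is 0.
The binding rows give the dual system: 6·y_cotton + 4·y_labor = 57 and 4·y_cotton + 4·y_labor = 46.
→ y_cotton = 5.5 and y_labor = 6.
Shadow price of labor = 6.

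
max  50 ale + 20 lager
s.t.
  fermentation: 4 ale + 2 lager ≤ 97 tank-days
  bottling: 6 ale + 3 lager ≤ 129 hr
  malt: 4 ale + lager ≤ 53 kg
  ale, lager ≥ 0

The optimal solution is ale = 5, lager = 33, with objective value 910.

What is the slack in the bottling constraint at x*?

bottling used = 6·5 + 3·33 = 129; slack = 129 − 129 = 0.

0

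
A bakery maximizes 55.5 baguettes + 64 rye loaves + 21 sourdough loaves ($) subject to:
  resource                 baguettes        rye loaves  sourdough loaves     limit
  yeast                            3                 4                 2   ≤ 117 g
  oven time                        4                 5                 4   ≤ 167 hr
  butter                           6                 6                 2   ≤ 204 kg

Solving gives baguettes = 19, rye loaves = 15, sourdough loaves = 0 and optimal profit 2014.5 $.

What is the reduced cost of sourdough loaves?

Check each constraint at x*: yeast 117/117 (tight); oven time 151/167 (slack 16); butter 204/204 (tight).
By complementary slackness, y = 0 for the non-binding constraint.
From A_Bᵀ y = c: 3·y_yeast + 6·y_butter = 55.5; 4·y_yeast + 6·y_butter = 64.
Solving: y_yeast = 8.5, y_butter = 5.
Reduced cost of sourdough loaves: c₃ − yᵀa₃ = 21 − (8.5·2 + 5·2) = 21 − 27 = -6.

-6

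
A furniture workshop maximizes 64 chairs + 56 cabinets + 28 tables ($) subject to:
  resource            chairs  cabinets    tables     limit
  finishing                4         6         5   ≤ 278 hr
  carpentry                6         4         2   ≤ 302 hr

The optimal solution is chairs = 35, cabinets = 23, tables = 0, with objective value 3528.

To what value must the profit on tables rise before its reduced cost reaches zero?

36

At the optimum: finishing uses 278 of 278 (binding); carpentry uses 302 of 302 (binding).
From A_Bᵀ y = c: 4·y_finishing + 6·y_carpentry = 64; 6·y_finishing + 4·y_carpentry = 56.
Solving: y_finishing = 4, y_carpentry = 8.
tables enters the basis when its profit ≥ yᵀa₃ = 4·5 + 8·2 = 36.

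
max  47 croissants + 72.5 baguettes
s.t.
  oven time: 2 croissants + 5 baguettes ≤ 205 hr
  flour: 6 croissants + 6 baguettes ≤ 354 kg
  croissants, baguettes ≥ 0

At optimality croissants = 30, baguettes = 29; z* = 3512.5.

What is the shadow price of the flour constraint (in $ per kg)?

5

At the optimum: oven time uses 205 of 205 (binding); flour uses 354 of 354 (binding).
From A_Bᵀ y = c: 2·y_oven time + 6·y_flour = 47; 5·y_oven time + 6·y_flour = 72.5.
→ y_oven time = 8.5 and y_flour = 5.
Shadow price of flour = 5.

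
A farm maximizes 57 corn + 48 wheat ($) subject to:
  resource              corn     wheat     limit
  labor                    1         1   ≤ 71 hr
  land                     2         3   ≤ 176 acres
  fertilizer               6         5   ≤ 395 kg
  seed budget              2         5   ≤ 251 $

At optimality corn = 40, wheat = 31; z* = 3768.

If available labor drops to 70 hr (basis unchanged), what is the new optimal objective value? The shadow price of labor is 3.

3765

Δb = -1, so new z* = 3768 + (3)·(-1) = 3768 − 3 = 3765.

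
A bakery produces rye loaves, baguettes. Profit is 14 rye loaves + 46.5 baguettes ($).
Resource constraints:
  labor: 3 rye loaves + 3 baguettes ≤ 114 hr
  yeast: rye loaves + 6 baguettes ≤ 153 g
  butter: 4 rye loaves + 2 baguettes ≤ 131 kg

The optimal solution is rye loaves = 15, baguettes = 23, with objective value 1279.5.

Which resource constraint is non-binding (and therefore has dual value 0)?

butter

labor: 114/114 (binding)
yeast: 153/153 (binding)
butter: 106/131 (slack 25)
By complementary slackness, a constraint with positive slack has shadow price 0 → butter.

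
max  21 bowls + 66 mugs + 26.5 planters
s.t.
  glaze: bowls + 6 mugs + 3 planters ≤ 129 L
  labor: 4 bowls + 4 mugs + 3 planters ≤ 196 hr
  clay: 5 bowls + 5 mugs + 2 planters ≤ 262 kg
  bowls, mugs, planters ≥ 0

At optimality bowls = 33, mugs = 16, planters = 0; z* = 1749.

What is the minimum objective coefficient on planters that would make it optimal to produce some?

36

Check each constraint at x*: glaze 129/129 (tight); labor 196/196 (tight); clay 245/262 (slack 17).
By complementary slackness, y = 0 for the non-binding constraint.
Dual feasibility on the basic columns requires 1·y_glaze + 4·y_labor = 21, 6·y_glaze + 4·y_labor = 66.
Solving: y_glaze = 9, y_labor = 3.
planters enters the basis when its profit ≥ yᵀa₃ = 9·3 + 3·3 = 36.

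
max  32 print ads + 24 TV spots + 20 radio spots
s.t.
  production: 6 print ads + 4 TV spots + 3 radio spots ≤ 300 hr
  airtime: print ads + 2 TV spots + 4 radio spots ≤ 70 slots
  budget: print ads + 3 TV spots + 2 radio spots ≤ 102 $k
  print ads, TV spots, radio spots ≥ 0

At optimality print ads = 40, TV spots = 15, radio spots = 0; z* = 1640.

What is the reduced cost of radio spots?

Binding: production and airtime. Non-binding: budget (17 unused).
By complementary slackness, y = 0 for the non-binding constraint.
From A_Bᵀ y = c: 6·y_production + 1·y_airtime = 32; 4·y_production + 2·y_airtime = 24.
This yields shadow prices y_production = 5, y_airtime = 2.
Reduced cost of radio spots: c₃ − yᵀa₃ = 20 − (5·3 + 2·4) = 20 − 23 = -3.

-3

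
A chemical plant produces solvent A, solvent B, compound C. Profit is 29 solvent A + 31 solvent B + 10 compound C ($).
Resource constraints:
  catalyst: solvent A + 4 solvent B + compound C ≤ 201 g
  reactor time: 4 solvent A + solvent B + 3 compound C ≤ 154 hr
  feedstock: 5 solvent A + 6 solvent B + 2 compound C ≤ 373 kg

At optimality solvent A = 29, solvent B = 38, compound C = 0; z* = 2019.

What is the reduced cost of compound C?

-3

Binding: reactor time and feedstock. Non-binding: catalyst (20 unused).
By complementary slackness, y = 0 for the non-binding constraint.
The binding rows give the dual system: 4·y_reactor time + 5·y_feedstock = 29 and 1·y_reactor time + 6·y_feedstock = 31.
Solving: y_reactor time = 1, y_feedstock = 5.
Reduced cost of compound C: c₃ − yᵀa₃ = 10 − (1·3 + 5·2) = 10 − 13 = -3.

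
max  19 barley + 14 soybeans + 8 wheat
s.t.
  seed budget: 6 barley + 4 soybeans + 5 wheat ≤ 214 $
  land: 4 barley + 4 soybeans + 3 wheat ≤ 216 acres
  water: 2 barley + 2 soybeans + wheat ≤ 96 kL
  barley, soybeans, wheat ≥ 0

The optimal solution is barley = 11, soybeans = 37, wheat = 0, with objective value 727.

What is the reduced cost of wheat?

-6.5

Binding: seed budget and water. Non-binding: land (24 unused).
Slack constraints have shadow price 0 (complementary slackness).
Dual feasibility on the basic columns requires 6·y_seed budget + 2·y_water = 19, 4·y_seed budget + 2·y_water = 14.
This yields shadow prices y_seed budget = 2.5, y_water = 2.
Reduced cost of wheat: c₃ − yᵀa₃ = 8 − (2.5·5 + 2·1) = 8 − 14.5 = -6.5.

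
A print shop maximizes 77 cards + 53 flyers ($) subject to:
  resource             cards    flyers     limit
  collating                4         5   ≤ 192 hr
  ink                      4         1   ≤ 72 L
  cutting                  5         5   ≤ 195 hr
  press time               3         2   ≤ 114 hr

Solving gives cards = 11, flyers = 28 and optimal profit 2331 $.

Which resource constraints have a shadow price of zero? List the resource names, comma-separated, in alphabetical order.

collating, press time

collating: 184/192 (slack 8)
ink: 72/72 (binding)
cutting: 195/195 (binding)
press time: 89/114 (slack 25)
By complementary slackness, a constraint with positive slack has shadow price 0 → collating, press time.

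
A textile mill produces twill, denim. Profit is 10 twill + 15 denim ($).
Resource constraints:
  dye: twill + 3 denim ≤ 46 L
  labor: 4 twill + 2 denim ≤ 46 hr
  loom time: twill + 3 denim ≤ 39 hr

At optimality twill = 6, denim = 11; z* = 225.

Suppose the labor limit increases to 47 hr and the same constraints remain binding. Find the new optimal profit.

226.5

Check each constraint at x*: dye 39/46 (slack 7); labor 46/46 (tight); loom time 39/39 (tight).
Slack constraints have shadow price 0 (complementary slackness).
Dual feasibility on the basic columns requires 4·y_labor + 1·y_loom time = 10, 2·y_labor + 3·y_loom time = 15.
Solving: y_labor = 1.5, y_loom time = 4.
Δz = y_labor·Δb = 1.5 × (1) = 1.5, so new z* = 225 + 1.5 = 226.5.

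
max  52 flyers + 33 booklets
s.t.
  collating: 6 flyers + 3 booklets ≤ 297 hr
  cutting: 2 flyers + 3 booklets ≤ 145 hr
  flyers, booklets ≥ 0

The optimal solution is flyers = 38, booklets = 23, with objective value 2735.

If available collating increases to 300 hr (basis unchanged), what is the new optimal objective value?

2757.5

Both collating and cutting are binding at x*.
The binding rows give the dual system: 6·y_collating + 2·y_cutting = 52 and 3·y_collating + 3·y_cutting = 33.
→ y_collating = 7.5 and y_cutting = 3.5.
Δz = y_collating·Δb = 7.5 × (3) = 22.5, so new z* = 2735 + 22.5 = 2757.5.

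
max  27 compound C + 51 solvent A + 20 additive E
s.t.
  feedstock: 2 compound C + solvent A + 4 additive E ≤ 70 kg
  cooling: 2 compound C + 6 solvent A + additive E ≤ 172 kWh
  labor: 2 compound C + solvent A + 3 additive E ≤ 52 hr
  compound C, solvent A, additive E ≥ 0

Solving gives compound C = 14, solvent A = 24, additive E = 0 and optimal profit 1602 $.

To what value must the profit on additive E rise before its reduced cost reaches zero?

Binding: cooling and labor. Non-binding: feedstock (18 unused).
Slack constraints have shadow price 0 (complementary slackness).
From A_Bᵀ y = c: 2·y_cooling + 2·y_labor = 27; 6·y_cooling + 1·y_labor = 51.
Solving: y_cooling = 7.5, y_labor = 6.
additive E enters the basis when its profit ≥ yᵀa₃ = 7.5·1 + 6·3 = 25.5.

25.5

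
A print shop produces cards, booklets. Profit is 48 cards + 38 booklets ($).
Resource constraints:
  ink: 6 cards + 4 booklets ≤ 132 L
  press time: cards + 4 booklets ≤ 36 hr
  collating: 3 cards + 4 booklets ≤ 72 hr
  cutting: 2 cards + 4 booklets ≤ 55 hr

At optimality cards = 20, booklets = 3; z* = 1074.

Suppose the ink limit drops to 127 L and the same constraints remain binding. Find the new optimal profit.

1041.5

Check each constraint at x*: ink 132/132 (tight); press time 32/36 (slack 4); collating 72/72 (tight); cutting 52/55 (slack 3).
Since press time, cutting are not tight, their duals are 0.
The binding rows give the dual system: 6·y_ink + 3·y_collating = 48 and 4·y_ink + 4·y_collating = 38.
Solving: y_ink = 6.5, y_collating = 3.
Δz = y_ink·Δb = 6.5 × (-5) = -32.5, so new z* = 1074 − 32.5 = 1041.5.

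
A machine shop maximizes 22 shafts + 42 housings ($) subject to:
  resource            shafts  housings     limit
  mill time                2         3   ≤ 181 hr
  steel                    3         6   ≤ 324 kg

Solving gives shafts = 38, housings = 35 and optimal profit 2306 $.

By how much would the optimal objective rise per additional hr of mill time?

2

Both mill time and steel are binding at x*.
The binding rows give the dual system: 2·y_mill time + 3·y_steel = 22 and 3·y_mill time + 6·y_steel = 42.
→ y_mill time = 2 and y_steel = 6.
Shadow price of mill time = 2.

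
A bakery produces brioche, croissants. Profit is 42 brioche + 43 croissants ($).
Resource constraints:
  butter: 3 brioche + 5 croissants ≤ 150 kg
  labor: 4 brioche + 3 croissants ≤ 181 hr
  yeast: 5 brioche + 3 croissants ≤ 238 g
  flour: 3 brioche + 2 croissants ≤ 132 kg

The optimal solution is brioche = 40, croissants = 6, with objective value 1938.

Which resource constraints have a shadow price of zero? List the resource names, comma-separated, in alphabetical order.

butter: 150/150 (binding)
labor: 178/181 (slack 3)
yeast: 218/238 (slack 20)
flour: 132/132 (binding)
By complementary slackness, a constraint with positive slack has shadow price 0 → labor, yeast.

labor, yeast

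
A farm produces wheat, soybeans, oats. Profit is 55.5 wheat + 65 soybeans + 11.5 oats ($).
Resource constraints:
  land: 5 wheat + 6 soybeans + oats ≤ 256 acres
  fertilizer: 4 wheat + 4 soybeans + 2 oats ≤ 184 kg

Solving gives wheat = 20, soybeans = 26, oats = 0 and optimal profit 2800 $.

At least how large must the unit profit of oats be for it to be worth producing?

At the optimum: land uses 256 of 256 (binding); fertilizer uses 184 of 184 (binding).
Dual feasibility on the basic columns requires 5·y_land + 4·y_fertilizer = 55.5, 6·y_land + 4·y_fertilizer = 65.
Solving: y_land = 9.5, y_fertilizer = 2.
oats enters the basis when its profit ≥ yᵀa₃ = 9.5·1 + 2·2 = 13.5.

13.5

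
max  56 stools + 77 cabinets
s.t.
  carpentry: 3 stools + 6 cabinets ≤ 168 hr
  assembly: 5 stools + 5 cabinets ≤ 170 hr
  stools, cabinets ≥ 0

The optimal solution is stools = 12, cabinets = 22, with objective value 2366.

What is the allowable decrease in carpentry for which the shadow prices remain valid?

66

Binding constraints: carpentry, assembly. The basis is B = [[3,6],[5,5]] with det -15.
Per unit decrease in carpentry, x* moves by d = (0.3333, -0.3333).
The basis stays optimal until cabinets reaches 0; allowable decrease = 66 hr.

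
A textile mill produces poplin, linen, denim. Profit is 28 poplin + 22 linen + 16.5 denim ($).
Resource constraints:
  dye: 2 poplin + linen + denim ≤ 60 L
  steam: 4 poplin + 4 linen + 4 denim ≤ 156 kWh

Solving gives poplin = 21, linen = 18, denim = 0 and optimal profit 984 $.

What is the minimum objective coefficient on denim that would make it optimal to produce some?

22

At the optimum: dye uses 60 of 60 (binding); steam uses 156 of 156 (binding).
From A_Bᵀ y = c: 2·y_dye + 4·y_steam = 28; 1·y_dye + 4·y_steam = 22.
Solving: y_dye = 6, y_steam = 4.
denim enters the basis when its profit ≥ yᵀa₃ = 6·1 + 4·4 = 22.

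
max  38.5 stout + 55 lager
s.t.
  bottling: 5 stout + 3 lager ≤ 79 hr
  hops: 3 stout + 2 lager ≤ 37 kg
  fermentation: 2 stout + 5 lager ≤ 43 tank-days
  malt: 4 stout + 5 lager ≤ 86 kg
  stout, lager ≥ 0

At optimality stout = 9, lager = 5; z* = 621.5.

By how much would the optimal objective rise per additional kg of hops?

Binding: hops and fermentation. Non-binding: bottling (19 unused), malt (25 unused).
Since bottling, malt are not tight, their duals are 0.
Dual feasibility on the basic columns requires 3·y_hops + 2·y_fermentation = 38.5, 2·y_hops + 5·y_fermentation = 55.
→ y_hops = 7.5 and y_fermentation = 8.
Shadow price of hops = 7.5.

7.5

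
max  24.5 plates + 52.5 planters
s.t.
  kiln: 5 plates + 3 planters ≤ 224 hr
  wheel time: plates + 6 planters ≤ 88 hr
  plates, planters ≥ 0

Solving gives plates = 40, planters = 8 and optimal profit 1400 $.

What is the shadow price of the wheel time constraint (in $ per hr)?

At the optimum: kiln uses 224 of 224 (binding); wheel time uses 88 of 88 (binding).
Dual feasibility on the basic columns requires 5·y_kiln + 1·y_wheel time = 24.5, 3·y_kiln + 6·y_wheel time = 52.5.
→ y_kiln = 3.5 and y_wheel time = 7.
Shadow price of wheel time = 7.

7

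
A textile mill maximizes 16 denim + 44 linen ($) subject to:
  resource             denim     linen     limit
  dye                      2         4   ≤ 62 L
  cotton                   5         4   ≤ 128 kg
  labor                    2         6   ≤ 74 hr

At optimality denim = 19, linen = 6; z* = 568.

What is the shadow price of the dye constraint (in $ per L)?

2

Binding: dye and labor. Non-binding: cotton (9 unused).
Since cotton is not tight, its dual is 0.
Dual feasibility on the basic columns requires 2·y_dye + 2·y_labor = 16, 4·y_dye + 6·y_labor = 44.
→ y_dye = 2 and y_labor = 6.
Shadow price of dye = 2.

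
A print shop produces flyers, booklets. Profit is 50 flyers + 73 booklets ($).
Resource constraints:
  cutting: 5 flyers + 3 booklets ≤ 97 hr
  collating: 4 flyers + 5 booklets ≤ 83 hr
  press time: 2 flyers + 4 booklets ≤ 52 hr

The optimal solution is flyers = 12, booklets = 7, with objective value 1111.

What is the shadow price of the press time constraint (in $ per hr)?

Check each constraint at x*: cutting 81/97 (slack 16); collating 83/83 (tight); press time 52/52 (tight).
Slack constraints have shadow price 0 (complementary slackness).
From A_Bᵀ y = c: 4·y_collating + 2·y_press time = 50; 5·y_collating + 4·y_press time = 73.
→ y_collating = 9 and y_press time = 7.
Shadow price of press time = 7.

7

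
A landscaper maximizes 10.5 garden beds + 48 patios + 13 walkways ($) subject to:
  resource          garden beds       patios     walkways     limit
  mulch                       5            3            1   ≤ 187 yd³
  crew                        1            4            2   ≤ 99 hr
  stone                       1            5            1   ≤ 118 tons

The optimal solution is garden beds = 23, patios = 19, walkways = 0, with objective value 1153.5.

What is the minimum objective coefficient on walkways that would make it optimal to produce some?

15

At the optimum: mulch uses 172 of 187 (slack = 15); crew uses 99 of 99 (binding); stone uses 118 of 118 (binding).
Slack constraints have shadow price 0 (complementary slackness).
The binding rows give the dual system: 1·y_crew + 1·y_stone = 10.5 and 4·y_crew + 5·y_stone = 48.
→ y_crew = 4.5 and y_stone = 6.
walkways enters the basis when its profit ≥ yᵀa₃ = 4.5·2 + 6·1 = 15.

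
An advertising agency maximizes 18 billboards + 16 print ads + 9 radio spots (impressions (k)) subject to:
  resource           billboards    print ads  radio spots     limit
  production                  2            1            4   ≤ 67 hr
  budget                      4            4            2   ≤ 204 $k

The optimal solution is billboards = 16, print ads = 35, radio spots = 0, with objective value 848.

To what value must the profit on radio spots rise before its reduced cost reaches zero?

At the optimum: production uses 67 of 67 (binding); budget uses 204 of 204 (binding).
The binding rows give the dual system: 2·y_production + 4·y_budget = 18 and 1·y_production + 4·y_budget = 16.
→ y_production = 2 and y_budget = 3.5.
radio spots enters the basis when its profit ≥ yᵀa₃ = 2·4 + 3.5·2 = 15.

15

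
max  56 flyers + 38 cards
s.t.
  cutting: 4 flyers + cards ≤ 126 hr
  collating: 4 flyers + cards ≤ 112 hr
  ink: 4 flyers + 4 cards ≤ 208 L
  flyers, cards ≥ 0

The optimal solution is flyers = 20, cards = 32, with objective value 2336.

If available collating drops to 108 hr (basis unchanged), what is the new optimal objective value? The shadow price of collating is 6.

2312

Δb = -4, so new z* = 2336 + (6)·(-4) = 2336 − 24 = 2312.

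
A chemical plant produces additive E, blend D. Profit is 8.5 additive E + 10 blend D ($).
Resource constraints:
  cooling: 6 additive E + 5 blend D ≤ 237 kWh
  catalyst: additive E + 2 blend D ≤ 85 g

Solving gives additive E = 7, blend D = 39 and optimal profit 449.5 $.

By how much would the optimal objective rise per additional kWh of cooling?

1

Check each constraint at x*: cooling 237/237 (tight); catalyst 85/85 (tight).
From A_Bᵀ y = c: 6·y_cooling + 1·y_catalyst = 8.5; 5·y_cooling + 2·y_catalyst = 10.
Solving: y_cooling = 1, y_catalyst = 2.5.
Shadow price of cooling = 1.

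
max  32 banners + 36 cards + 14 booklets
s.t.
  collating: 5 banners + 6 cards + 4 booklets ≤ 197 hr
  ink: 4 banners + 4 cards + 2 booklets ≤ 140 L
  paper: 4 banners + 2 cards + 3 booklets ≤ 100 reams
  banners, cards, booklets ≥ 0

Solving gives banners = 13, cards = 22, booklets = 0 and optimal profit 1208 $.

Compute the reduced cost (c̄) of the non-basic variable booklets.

Binding: collating and ink. Non-binding: paper (4 unused).
By complementary slackness, y = 0 for the non-binding constraint.
The binding rows give the dual system: 5·y_collating + 4·y_ink = 32 and 6·y_collating + 4·y_ink = 36.
This yields shadow prices y_collating = 4, y_ink = 3.
Reduced cost of booklets: c₃ − yᵀa₃ = 14 − (4·4 + 3·2) = 14 − 22 = -8.

-8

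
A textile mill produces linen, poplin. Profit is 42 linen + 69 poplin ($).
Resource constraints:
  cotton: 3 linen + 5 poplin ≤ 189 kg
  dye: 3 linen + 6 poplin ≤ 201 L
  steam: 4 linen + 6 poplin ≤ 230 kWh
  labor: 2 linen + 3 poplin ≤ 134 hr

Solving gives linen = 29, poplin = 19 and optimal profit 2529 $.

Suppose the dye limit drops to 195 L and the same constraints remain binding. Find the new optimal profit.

2505

Binding: dye and steam. Non-binding: cotton (7 unused), labor (19 unused).
Since cotton, labor are not tight, their duals are 0.
Dual feasibility on the basic columns requires 3·y_dye + 4·y_steam = 42, 6·y_dye + 6·y_steam = 69.
Solving: y_dye = 4, y_steam = 7.5.
Δz = y_dye·Δb = 4 × (-6) = -24, so new z* = 2529 − 24 = 2505.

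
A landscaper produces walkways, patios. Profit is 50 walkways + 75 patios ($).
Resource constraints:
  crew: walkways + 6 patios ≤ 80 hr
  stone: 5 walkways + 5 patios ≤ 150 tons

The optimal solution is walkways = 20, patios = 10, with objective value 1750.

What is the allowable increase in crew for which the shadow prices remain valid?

Binding constraints: crew, stone. The basis is B = [[1,6],[5,5]] with det -25.
Per unit increase in crew, x* moves by d = (-0.2, 0.2).
The basis stays optimal until walkways reaches 0; allowable increase = 100 hr.

100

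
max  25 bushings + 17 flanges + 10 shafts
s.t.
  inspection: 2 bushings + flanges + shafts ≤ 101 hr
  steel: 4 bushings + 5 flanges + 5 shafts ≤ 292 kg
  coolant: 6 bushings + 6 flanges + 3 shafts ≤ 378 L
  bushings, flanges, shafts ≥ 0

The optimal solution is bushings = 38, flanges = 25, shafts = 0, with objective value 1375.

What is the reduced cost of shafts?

-2.5

Binding: inspection and coolant. Non-binding: steel (15 unused).
By complementary slackness, y = 0 for the non-binding constraint.
The binding rows give the dual system: 2·y_inspection + 6·y_coolant = 25 and 1·y_inspection + 6·y_coolant = 17.
Solving: y_inspection = 8, y_coolant = 1.5.
Reduced cost of shafts: c₃ − yᵀa₃ = 10 − (8·1 + 1.5·3) = 10 − 12.5 = -2.5.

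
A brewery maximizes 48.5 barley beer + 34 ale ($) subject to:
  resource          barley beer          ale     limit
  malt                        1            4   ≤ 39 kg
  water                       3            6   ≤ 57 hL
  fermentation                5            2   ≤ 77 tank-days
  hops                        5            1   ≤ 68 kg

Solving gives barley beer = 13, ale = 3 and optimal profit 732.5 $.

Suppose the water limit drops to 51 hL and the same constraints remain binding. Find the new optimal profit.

Check each constraint at x*: malt 25/39 (slack 14); water 57/57 (tight); fermentation 71/77 (slack 6); hops 68/68 (tight).
Since malt, fermentation are not tight, their duals are 0.
Dual feasibility on the basic columns requires 3·y_water + 5·y_hops = 48.5, 6·y_water + 1·y_hops = 34.
This yields shadow prices y_water = 4.5, y_hops = 7.
Δz = y_water·Δb = 4.5 × (-6) = -27, so new z* = 732.5 − 27 = 705.5.

705.5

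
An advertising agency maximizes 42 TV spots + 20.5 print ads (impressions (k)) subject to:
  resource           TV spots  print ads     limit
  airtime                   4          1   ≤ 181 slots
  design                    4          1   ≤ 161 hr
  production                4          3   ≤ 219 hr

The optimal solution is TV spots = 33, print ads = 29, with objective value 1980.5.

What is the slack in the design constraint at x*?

design used = 4·33 + 1·29 = 161; slack = 161 − 161 = 0.

0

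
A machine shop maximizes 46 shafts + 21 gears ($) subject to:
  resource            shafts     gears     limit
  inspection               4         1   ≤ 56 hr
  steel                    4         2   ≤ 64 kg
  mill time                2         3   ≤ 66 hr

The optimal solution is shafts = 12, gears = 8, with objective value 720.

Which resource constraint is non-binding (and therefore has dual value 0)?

mill time

inspection: 56/56 (binding)
steel: 64/64 (binding)
mill time: 48/66 (slack 18)
By complementary slackness, a constraint with positive slack has shadow price 0 → mill time.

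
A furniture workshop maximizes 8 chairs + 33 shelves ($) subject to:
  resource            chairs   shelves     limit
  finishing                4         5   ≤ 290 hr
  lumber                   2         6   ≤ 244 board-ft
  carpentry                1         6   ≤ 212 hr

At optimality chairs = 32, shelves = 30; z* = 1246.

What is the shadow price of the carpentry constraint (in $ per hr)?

Check each constraint at x*: finishing 278/290 (slack 12); lumber 244/244 (tight); carpentry 212/212 (tight).
By complementary slackness, y = 0 for the non-binding constraint.
From A_Bᵀ y = c: 2·y_lumber + 1·y_carpentry = 8; 6·y_lumber + 6·y_carpentry = 33.
This yields shadow prices y_lumber = 2.5, y_carpentry = 3.
Shadow price of carpentry = 3.

3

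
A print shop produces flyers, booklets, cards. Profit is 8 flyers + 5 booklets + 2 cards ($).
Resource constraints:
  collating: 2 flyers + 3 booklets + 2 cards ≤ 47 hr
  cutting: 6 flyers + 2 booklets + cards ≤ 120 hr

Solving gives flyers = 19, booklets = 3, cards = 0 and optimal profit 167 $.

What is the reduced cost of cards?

At the optimum: collating uses 47 of 47 (binding); cutting uses 120 of 120 (binding).
From A_Bᵀ y = c: 2·y_collating + 6·y_cutting = 8; 3·y_collating + 2·y_cutting = 5.
This yields shadow prices y_collating = 1, y_cutting = 1.
Reduced cost of cards: c₃ − yᵀa₃ = 2 − (1·2 + 1·1) = 2 − 3 = -1.

-1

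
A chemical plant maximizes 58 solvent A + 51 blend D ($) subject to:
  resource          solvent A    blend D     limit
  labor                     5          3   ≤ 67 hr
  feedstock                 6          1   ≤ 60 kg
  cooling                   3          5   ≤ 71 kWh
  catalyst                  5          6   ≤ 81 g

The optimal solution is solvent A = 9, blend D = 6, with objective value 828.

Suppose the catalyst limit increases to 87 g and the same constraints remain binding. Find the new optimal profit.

876

Check each constraint at x*: labor 63/67 (slack 4); feedstock 60/60 (tight); cooling 57/71 (slack 14); catalyst 81/81 (tight).
Since labor, cooling are not tight, their duals are 0.
The binding rows give the dual system: 6·y_feedstock + 5·y_catalyst = 58 and 1·y_feedstock + 6·y_catalyst = 51.
→ y_feedstock = 3 and y_catalyst = 8.
Δz = y_catalyst·Δb = 8 × (6) = 48, so new z* = 828 + 48 = 876.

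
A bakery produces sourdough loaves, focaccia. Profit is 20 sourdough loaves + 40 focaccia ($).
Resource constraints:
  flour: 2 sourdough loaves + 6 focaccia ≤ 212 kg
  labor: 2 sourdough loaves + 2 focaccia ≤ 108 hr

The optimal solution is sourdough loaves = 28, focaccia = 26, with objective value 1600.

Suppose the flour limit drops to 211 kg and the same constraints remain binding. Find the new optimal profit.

Check each constraint at x*: flour 212/212 (tight); labor 108/108 (tight).
Dual feasibility on the basic columns requires 2·y_flour + 2·y_labor = 20, 6·y_flour + 2·y_labor = 40.
This yields shadow prices y_flour = 5, y_labor = 5.
Δz = y_flour·Δb = 5 × (-1) = -5, so new z* = 1600 − 5 = 1595.

1595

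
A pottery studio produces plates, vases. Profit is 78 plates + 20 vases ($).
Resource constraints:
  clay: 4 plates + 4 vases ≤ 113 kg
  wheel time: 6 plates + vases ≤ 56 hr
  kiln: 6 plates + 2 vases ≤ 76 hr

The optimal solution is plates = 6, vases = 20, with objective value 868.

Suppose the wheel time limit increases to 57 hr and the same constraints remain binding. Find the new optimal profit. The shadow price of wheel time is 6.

Δb = 1, so new z* = 868 + (6)·(1) = 868 + 6 = 874.

874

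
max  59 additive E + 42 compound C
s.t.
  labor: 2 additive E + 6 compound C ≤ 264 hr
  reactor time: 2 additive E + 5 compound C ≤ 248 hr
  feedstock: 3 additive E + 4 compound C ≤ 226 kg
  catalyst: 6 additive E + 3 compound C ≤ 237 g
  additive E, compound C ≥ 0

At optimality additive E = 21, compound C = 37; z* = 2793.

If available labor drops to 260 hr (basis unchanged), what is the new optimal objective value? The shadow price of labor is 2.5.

Δb = -4, so new z* = 2793 + (2.5)·(-4) = 2793 − 10 = 2783.

2783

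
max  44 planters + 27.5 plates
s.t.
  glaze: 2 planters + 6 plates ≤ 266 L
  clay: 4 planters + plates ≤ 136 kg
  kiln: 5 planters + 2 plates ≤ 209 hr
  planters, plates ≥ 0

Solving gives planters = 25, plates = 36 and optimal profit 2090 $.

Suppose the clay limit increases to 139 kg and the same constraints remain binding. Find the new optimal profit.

2118.5

At the optimum: glaze uses 266 of 266 (binding); clay uses 136 of 136 (binding); kiln uses 197 of 209 (slack = 12).
Since kiln is not tight, its dual is 0.
From A_Bᵀ y = c: 2·y_glaze + 4·y_clay = 44; 6·y_glaze + 1·y_clay = 27.5.
This yields shadow prices y_glaze = 3, y_clay = 9.5.
Δz = y_clay·Δb = 9.5 × (3) = 28.5, so new z* = 2090 + 28.5 = 2118.5.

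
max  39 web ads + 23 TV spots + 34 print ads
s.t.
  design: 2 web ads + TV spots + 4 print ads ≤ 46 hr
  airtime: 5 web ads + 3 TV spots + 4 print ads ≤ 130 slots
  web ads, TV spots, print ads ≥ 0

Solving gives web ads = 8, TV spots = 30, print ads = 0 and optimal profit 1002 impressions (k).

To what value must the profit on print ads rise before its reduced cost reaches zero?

At the optimum: design uses 46 of 46 (binding); airtime uses 130 of 130 (binding).
Dual feasibility on the basic columns requires 2·y_design + 5·y_airtime = 39, 1·y_design + 3·y_airtime = 23.
This yields shadow prices y_design = 2, y_airtime = 7.
print ads enters the basis when its profit ≥ yᵀa₃ = 2·4 + 7·4 = 36.

36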